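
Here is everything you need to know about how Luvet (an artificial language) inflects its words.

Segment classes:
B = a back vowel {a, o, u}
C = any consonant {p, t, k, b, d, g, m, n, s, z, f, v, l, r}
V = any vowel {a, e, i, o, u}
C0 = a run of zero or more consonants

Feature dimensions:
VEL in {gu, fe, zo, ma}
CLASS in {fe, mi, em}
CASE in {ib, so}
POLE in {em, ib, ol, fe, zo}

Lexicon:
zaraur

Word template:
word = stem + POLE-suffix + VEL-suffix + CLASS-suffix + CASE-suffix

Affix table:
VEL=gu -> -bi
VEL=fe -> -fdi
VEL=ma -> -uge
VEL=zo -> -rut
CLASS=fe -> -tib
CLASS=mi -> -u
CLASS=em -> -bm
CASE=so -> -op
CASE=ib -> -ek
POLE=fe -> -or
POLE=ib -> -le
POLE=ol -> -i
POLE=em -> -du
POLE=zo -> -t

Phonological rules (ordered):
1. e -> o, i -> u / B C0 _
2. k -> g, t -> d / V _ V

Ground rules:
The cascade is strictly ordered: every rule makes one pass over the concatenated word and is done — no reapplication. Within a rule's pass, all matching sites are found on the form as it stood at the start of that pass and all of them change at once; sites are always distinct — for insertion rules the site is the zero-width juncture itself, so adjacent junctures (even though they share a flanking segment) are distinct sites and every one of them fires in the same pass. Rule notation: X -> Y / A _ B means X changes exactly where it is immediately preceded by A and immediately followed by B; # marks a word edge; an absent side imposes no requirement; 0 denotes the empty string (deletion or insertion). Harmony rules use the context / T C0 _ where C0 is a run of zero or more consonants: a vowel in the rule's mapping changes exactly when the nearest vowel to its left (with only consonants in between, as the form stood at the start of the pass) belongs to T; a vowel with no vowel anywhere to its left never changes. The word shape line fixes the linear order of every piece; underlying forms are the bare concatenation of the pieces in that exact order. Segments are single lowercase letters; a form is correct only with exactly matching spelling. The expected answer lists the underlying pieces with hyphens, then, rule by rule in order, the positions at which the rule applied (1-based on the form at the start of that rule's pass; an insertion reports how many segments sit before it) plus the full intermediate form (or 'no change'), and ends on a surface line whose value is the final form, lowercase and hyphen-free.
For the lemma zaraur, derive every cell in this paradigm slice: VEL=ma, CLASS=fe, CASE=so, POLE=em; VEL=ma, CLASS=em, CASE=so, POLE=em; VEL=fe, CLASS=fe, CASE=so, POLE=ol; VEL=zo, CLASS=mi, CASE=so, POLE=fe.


cell VEL=ma, CLASS=fe, CASE=so, POLE=em:
underlying: zaraur-du-uge-tib-op
1. e -> o, i -> u / B C0 _: fires at position(s) 11: zaraurduugotibop
2. k -> g, t -> d / V _ V: fires at position(s) 12: zaraurduugodibop
surface: zaraurduugodibop

cell VEL=ma, CLASS=em, CASE=so, POLE=em:
underlying: zaraur-du-uge-bm-op
1. e -> o, i -> u / B C0 _: fires at position(s) 11: zaraurduugobmop
2. k -> g, t -> d / V _ V: no change
surface: zaraurduugobmop

cell VEL=fe, CLASS=fe, CASE=so, POLE=ol:
underlying: zaraur-i-fdi-tib-op
1. e -> o, i -> u / B C0 _: fires at position(s) 7: zaraurufditibop
2. k -> g, t -> d / V _ V: fires at position(s) 11: zaraurufdidibop
surface: zaraurufdidibop

cell VEL=zo, CLASS=mi, CASE=so, POLE=fe:
underlying: zaraur-or-rut-u-op
1. e -> o, i -> u / B C0 _: no change
2. k -> g, t -> d / V _ V: fires at position(s) 11: zaraurorruduop
surface: zaraurorruduop


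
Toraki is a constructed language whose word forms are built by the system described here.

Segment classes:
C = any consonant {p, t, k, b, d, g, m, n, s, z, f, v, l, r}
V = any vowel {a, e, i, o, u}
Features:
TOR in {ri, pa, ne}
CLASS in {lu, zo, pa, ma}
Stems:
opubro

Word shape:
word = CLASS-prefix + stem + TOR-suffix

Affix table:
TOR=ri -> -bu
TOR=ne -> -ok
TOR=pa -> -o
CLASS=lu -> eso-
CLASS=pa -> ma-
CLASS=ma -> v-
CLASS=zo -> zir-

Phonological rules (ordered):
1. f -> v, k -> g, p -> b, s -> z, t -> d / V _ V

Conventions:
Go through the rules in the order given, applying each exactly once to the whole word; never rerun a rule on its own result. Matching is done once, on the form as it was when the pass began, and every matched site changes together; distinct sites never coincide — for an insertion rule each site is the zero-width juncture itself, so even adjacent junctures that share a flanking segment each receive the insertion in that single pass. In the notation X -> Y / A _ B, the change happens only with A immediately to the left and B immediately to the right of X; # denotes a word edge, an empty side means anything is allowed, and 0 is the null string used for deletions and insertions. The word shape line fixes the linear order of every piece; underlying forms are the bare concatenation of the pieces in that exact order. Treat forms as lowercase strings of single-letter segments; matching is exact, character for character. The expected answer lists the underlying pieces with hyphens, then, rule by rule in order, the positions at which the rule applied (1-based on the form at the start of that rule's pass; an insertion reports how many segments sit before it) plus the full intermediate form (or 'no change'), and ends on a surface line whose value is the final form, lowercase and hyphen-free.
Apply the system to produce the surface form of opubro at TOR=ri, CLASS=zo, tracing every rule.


underlying: zir-opubro-bu
1. f -> v, k -> g, p -> b, s -> z, t -> d / V _ V: fires at position(s) 5: zirobubrobu
surface: zirobubrobu


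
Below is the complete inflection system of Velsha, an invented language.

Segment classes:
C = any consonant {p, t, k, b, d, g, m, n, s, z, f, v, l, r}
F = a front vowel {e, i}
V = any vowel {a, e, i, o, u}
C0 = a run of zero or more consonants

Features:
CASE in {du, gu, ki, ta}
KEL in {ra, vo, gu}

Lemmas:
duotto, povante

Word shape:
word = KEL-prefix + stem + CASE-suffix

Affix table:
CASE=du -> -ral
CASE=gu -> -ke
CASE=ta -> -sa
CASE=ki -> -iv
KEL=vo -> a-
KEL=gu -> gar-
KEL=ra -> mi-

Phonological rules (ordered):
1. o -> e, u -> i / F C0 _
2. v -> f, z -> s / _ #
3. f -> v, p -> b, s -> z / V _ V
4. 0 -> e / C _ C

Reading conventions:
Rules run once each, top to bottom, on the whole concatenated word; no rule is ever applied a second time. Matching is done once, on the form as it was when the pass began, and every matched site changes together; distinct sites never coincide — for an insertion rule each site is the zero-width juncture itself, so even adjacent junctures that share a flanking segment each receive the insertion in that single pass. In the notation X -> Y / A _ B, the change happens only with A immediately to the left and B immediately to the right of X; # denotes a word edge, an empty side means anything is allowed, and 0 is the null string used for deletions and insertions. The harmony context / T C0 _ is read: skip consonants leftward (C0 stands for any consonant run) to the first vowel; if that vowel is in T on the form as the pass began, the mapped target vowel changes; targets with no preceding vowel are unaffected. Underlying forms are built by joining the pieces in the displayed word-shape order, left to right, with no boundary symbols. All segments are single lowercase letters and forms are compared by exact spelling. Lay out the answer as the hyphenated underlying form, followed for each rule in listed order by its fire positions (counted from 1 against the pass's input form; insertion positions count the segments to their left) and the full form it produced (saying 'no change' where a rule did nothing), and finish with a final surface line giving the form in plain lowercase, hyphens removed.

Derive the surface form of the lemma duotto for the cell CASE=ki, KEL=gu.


underlying: gar-duotto-iv
1. o -> e, u -> i / F C0 _: no change
2. v -> f, z -> s / _ #: fires at position(s) 11: garduottoif
3. f -> v, p -> b, s -> z / V _ V: no change
4. 0 -> e / C _ C: inserts after position(s) 3, 7: gareduotetoif
surface: gareduotetoif


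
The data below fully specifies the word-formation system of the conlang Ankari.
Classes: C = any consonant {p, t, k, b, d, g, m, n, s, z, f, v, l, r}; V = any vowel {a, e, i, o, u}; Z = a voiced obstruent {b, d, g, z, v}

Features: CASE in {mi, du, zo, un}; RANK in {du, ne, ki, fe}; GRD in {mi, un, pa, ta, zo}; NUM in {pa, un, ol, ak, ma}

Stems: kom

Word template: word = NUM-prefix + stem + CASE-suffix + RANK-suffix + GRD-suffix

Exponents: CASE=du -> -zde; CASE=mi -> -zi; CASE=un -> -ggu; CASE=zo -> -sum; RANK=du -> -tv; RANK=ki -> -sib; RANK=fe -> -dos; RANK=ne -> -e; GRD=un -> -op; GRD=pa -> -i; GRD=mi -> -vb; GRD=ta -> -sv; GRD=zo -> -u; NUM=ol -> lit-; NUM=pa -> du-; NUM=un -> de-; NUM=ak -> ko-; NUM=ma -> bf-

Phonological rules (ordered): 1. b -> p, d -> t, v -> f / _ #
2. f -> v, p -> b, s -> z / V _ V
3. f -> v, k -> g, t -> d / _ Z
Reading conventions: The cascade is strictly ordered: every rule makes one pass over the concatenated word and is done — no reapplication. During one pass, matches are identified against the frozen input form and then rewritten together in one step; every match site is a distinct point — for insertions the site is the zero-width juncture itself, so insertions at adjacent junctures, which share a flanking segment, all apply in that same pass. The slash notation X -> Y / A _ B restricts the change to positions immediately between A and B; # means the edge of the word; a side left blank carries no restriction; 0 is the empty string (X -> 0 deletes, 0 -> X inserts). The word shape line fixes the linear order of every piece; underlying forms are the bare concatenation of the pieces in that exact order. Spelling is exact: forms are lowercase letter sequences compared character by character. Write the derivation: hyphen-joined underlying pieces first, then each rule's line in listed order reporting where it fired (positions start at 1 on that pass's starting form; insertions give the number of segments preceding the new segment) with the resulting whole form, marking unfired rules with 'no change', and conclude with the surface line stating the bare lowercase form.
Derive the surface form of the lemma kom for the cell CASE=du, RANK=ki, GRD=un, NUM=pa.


underlying: du-kom-zde-sib-op
1. b -> p, d -> t, v -> f / _ #: no change
2. f -> v, p -> b, s -> z / V _ V: fires at position(s) 9: dukomzdezibop
3. f -> v, k -> g, t -> d / _ Z: no change
surface: dukomzdezibop


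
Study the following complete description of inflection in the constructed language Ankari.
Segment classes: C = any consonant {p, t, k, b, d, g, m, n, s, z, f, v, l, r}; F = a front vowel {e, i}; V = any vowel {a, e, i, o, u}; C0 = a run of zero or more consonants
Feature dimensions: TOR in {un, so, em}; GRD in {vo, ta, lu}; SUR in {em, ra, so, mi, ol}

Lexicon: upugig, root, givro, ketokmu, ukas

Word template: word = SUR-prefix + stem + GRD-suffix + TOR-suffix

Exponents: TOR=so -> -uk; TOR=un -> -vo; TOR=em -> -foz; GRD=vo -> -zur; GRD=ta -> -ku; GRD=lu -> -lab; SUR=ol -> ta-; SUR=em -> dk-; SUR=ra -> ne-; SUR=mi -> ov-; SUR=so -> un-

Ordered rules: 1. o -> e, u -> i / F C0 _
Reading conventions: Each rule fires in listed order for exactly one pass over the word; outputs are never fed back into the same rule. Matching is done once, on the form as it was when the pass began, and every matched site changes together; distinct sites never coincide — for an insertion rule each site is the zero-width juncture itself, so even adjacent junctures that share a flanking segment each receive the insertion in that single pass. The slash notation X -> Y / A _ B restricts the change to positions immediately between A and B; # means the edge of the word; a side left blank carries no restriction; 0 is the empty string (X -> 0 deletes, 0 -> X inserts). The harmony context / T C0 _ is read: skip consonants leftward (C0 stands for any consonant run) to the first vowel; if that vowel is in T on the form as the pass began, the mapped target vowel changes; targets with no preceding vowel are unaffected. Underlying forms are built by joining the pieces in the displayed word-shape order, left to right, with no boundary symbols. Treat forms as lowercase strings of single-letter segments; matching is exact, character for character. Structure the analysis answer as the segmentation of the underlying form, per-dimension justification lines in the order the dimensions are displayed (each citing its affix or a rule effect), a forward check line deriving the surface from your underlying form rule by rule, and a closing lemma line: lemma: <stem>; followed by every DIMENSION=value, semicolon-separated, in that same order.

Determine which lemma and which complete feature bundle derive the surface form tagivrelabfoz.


underlying: ta-givro-lab-foz
TOR=em - signalled by the affix -foz
GRD=lu - signalled by the affix -lab
SUR=ol - signalled by the affix ta-
check: tagivrolabfoz -> tagivrelabfoz
lemma: givro; TOR=em; GRD=lu; SUR=ol


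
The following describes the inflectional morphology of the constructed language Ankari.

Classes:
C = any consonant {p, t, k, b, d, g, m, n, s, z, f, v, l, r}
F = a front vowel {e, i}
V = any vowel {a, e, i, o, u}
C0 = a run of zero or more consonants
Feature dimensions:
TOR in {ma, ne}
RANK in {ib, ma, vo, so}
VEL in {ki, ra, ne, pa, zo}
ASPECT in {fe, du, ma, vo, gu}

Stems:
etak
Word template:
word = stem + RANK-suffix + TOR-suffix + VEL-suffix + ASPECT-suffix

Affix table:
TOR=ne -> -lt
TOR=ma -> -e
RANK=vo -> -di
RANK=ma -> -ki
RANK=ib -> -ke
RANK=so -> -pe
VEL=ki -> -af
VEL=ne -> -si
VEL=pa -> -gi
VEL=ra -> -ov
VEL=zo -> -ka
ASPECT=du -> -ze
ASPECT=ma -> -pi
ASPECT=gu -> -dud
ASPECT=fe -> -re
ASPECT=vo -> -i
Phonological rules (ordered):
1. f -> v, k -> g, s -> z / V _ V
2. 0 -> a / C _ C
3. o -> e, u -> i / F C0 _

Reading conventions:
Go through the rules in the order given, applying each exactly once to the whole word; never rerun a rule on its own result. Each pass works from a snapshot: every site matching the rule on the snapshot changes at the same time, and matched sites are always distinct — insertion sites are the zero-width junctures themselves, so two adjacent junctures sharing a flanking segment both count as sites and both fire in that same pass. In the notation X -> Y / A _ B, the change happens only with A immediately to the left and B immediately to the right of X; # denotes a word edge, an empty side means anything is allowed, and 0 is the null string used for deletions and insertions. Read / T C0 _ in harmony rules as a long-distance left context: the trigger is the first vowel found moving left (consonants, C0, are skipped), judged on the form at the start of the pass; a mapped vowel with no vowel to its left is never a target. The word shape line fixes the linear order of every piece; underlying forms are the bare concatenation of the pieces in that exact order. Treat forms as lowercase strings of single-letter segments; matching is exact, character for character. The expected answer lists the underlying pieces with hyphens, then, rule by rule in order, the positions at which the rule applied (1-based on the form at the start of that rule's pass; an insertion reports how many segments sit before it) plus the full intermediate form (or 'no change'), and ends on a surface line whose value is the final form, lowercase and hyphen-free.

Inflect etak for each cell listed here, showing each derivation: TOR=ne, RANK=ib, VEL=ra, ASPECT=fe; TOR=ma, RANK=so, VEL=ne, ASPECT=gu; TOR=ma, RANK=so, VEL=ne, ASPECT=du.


cell TOR=ne, RANK=ib, VEL=ra, ASPECT=fe:
underlying: etak-ke-lt-ov-re
1. f -> v, k -> g, s -> z / V _ V: no change
2. 0 -> a / C _ C: inserts after position(s) 4, 7, 10: etakakelatovare
3. o -> e, u -> i / F C0 _: no change
surface: etakakelatovare

cell TOR=ma, RANK=so, VEL=ne, ASPECT=gu:
underlying: etak-pe-e-si-dud
1. f -> v, k -> g, s -> z / V _ V: fires at position(s) 8: etakpeezidud
2. 0 -> a / C _ C: inserts after position(s) 4: etakapeezidud
3. o -> e, u -> i / F C0 _: fires at position(s) 12: etakapeezidid
surface: etakapeezidid

cell TOR=ma, RANK=so, VEL=ne, ASPECT=du:
underlying: etak-pe-e-si-ze
1. f -> v, k -> g, s -> z / V _ V: fires at position(s) 8: etakpeezize
2. 0 -> a / C _ C: inserts after position(s) 4: etakapeezize
3. o -> e, u -> i / F C0 _: no change
surface: etakapeezize


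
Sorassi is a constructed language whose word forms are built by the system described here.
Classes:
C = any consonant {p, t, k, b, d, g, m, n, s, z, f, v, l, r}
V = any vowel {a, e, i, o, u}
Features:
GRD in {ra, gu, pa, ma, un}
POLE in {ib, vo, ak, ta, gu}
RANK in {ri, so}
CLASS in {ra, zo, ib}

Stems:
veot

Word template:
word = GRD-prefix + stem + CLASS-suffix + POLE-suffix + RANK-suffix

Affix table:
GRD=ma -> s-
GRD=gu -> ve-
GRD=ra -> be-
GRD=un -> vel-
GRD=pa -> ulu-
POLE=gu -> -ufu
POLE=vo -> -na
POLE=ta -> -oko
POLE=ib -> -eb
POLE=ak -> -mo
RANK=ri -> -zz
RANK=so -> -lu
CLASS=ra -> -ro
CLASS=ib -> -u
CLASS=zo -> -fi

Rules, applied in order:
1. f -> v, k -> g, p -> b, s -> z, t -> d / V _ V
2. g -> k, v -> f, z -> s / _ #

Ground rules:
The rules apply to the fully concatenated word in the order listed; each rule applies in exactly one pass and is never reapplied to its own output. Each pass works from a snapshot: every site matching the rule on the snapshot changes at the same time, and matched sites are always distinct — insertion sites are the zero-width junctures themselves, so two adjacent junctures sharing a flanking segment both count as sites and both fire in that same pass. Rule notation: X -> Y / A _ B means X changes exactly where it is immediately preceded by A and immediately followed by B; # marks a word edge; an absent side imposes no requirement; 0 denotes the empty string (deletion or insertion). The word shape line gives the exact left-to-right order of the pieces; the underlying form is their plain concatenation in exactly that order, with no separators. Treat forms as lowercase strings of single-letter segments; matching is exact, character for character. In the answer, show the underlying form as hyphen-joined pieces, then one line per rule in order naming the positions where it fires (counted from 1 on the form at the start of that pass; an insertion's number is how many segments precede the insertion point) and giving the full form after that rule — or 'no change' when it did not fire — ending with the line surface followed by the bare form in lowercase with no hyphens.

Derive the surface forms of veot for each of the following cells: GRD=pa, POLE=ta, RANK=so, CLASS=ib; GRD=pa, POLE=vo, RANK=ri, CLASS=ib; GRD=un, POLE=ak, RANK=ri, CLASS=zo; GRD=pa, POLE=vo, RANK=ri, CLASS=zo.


cell GRD=pa, POLE=ta, RANK=so, CLASS=ib:
underlying: ulu-veot-u-oko-lu
1. f -> v, k -> g, p -> b, s -> z, t -> d / V _ V: fires at position(s) 7, 10: uluveoduogolu
2. g -> k, v -> f, z -> s / _ #: no change
surface: uluveoduogolu

cell GRD=pa, POLE=vo, RANK=ri, CLASS=ib:
underlying: ulu-veot-u-na-zz
1. f -> v, k -> g, p -> b, s -> z, t -> d / V _ V: fires at position(s) 7: uluveodunazz
2. g -> k, v -> f, z -> s / _ #: fires at position(s) 12: uluveodunazs
surface: uluveodunazs

cell GRD=un, POLE=ak, RANK=ri, CLASS=zo:
underlying: vel-veot-fi-mo-zz
1. f -> v, k -> g, p -> b, s -> z, t -> d / V _ V: no change
2. g -> k, v -> f, z -> s / _ #: fires at position(s) 13: velveotfimozs
surface: velveotfimozs

cell GRD=pa, POLE=vo, RANK=ri, CLASS=zo:
underlying: ulu-veot-fi-na-zz
1. f -> v, k -> g, p -> b, s -> z, t -> d / V _ V: no change
2. g -> k, v -> f, z -> s / _ #: fires at position(s) 13: uluveotfinazs
surface: uluveotfinazs


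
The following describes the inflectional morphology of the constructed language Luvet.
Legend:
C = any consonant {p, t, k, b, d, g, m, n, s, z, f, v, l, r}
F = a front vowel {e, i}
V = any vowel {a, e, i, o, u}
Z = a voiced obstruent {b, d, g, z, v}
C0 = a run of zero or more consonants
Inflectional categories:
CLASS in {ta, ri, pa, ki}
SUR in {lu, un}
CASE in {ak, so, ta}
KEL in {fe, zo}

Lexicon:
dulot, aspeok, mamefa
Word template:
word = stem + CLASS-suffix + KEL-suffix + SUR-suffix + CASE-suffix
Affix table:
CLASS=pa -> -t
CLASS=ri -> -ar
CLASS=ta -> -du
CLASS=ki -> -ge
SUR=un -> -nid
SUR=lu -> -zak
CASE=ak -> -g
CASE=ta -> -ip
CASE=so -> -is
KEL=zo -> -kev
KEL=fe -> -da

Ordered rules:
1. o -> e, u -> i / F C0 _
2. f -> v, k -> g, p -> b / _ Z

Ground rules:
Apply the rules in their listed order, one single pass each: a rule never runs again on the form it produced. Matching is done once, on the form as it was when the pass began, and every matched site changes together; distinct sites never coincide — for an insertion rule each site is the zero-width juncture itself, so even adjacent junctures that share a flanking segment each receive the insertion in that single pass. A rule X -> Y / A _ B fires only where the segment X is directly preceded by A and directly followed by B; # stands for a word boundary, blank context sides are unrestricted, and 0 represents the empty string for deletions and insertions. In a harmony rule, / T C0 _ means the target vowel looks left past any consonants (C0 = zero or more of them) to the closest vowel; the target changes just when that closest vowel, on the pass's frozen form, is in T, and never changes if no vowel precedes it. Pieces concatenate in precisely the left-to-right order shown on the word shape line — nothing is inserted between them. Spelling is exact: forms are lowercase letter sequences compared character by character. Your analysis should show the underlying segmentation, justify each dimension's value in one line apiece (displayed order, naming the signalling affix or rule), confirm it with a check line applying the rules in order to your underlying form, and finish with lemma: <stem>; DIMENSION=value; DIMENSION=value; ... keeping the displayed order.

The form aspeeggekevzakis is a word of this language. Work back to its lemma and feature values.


underlying: aspeok-ge-kev-zak-is
CLASS=ki - signalled by the affix -ge
SUR=lu - signalled by the affix -zak
CASE=so - signalled by the affix -is
KEL=zo - signalled by the affix -kev
check: aspeokgekevzakis -> aspeekgekevzakis -> aspeeggekevzakis
lemma: aspeok; CLASS=ki; SUR=lu; CASE=so; KEL=zo


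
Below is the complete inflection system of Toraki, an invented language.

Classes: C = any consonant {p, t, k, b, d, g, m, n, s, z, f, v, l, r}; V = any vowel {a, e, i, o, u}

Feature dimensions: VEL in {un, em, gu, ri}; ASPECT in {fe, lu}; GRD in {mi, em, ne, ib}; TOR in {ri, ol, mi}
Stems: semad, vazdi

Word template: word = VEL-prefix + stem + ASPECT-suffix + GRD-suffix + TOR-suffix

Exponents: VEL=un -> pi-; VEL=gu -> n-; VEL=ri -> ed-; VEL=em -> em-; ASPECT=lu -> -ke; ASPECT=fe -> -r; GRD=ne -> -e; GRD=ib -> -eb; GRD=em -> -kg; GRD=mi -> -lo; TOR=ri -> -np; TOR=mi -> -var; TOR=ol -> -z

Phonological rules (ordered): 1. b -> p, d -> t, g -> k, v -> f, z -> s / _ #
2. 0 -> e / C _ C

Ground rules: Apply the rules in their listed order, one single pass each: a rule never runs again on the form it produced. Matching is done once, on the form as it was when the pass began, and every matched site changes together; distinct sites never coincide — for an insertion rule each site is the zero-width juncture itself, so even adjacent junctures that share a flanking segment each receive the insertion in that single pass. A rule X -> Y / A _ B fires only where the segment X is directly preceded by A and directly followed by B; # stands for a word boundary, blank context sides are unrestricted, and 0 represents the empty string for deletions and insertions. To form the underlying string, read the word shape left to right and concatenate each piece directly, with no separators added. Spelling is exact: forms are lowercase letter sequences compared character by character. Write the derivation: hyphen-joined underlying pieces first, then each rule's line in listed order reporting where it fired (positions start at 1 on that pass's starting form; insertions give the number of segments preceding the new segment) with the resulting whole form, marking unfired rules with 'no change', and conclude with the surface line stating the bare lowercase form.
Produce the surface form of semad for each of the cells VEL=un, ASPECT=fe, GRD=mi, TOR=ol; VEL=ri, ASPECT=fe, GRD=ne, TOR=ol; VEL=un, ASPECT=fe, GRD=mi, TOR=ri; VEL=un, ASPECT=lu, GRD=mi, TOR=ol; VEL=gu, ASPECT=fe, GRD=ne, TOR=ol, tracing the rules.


cell VEL=un, ASPECT=fe, GRD=mi, TOR=ol:
underlying: pi-semad-r-lo-z
1. b -> p, d -> t, g -> k, v -> f, z -> s / _ #: fires at position(s) 11: pisemadrlos
2. 0 -> e / C _ C: inserts after position(s) 7, 8: pisemaderelos
surface: pisemaderelos

cell VEL=ri, ASPECT=fe, GRD=ne, TOR=ol:
underlying: ed-semad-r-e-z
1. b -> p, d -> t, g -> k, v -> f, z -> s / _ #: fires at position(s) 10: edsemadres
2. 0 -> e / C _ C: inserts after position(s) 2, 7: edesemaderes
surface: edesemaderes

cell VEL=un, ASPECT=fe, GRD=mi, TOR=ri:
underlying: pi-semad-r-lo-np
1. b -> p, d -> t, g -> k, v -> f, z -> s / _ #: no change
2. 0 -> e / C _ C: inserts after position(s) 7, 8, 11: pisemaderelonep
surface: pisemaderelonep

cell VEL=un, ASPECT=lu, GRD=mi, TOR=ol:
underlying: pi-semad-ke-lo-z
1. b -> p, d -> t, g -> k, v -> f, z -> s / _ #: fires at position(s) 12: pisemadkelos
2. 0 -> e / C _ C: inserts after position(s) 7: pisemadekelos
surface: pisemadekelos

cell VEL=gu, ASPECT=fe, GRD=ne, TOR=ol:
underlying: n-semad-r-e-z
1. b -> p, d -> t, g -> k, v -> f, z -> s / _ #: fires at position(s) 9: nsemadres
2. 0 -> e / C _ C: inserts after position(s) 1, 6: nesemaderes
surface: nesemaderes


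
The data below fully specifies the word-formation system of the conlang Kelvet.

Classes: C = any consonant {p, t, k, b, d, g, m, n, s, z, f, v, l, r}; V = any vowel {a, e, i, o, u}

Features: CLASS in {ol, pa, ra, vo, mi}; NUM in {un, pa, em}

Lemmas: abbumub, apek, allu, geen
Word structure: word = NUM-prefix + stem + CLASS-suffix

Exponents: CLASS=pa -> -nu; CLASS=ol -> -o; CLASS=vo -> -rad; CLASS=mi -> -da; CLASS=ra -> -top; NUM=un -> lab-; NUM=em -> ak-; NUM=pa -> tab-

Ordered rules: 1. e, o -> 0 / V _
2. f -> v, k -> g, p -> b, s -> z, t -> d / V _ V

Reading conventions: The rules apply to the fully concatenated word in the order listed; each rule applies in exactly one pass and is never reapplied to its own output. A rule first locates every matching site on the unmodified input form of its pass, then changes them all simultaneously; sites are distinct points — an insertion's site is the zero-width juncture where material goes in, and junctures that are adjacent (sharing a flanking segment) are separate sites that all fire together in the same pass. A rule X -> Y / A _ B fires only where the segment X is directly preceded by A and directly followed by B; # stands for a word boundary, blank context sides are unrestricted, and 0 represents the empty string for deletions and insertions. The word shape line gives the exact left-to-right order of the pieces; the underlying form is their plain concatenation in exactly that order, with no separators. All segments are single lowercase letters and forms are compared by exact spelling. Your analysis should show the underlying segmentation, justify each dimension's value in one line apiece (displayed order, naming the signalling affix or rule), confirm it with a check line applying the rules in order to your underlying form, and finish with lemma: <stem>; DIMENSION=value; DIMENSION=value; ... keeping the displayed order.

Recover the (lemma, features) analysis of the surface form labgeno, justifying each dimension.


underlying: lab-geen-o
CLASS=ol - signalled by the affix -o
NUM=un - signalled by the affix lab-
check: labgeeno -> labgeno -> labgeno
lemma: geen; CLASS=ol; NUM=un


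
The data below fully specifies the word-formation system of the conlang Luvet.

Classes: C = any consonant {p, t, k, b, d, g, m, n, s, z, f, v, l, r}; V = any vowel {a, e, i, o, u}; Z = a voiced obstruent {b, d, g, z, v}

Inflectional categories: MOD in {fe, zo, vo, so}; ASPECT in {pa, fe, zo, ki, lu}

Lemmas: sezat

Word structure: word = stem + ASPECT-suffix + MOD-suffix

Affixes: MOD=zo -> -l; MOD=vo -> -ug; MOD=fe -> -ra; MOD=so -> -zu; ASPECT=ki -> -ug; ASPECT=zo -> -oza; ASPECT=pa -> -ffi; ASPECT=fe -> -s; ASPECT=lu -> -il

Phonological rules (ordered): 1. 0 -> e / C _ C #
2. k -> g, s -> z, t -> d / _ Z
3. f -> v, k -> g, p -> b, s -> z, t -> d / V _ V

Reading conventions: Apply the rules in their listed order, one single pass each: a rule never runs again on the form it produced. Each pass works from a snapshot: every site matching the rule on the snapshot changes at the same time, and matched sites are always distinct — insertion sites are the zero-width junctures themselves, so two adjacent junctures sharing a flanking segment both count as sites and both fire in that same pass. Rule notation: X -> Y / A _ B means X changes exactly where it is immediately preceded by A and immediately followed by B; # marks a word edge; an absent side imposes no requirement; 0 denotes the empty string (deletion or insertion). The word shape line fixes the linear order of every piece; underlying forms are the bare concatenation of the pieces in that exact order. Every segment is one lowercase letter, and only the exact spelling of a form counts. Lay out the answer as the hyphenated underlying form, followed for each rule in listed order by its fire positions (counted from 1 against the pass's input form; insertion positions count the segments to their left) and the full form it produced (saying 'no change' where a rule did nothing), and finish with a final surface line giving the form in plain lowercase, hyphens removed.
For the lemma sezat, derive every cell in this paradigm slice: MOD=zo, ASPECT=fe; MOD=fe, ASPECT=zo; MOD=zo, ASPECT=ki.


cell MOD=zo, ASPECT=fe:
underlying: sezat-s-l
1. 0 -> e / C _ C #: inserts after position(s) 6: sezatsel
2. k -> g, s -> z, t -> d / _ Z: no change
3. f -> v, k -> g, p -> b, s -> z, t -> d / V _ V: no change
surface: sezatsel

cell MOD=fe, ASPECT=zo:
underlying: sezat-oza-ra
1. 0 -> e / C _ C #: no change
2. k -> g, s -> z, t -> d / _ Z: no change
3. f -> v, k -> g, p -> b, s -> z, t -> d / V _ V: fires at position(s) 5: sezadozara
surface: sezadozara

cell MOD=zo, ASPECT=ki:
underlying: sezat-ug-l
1. 0 -> e / C _ C #: inserts after position(s) 7: sezatugel
2. k -> g, s -> z, t -> d / _ Z: no change
3. f -> v, k -> g, p -> b, s -> z, t -> d / V _ V: fires at position(s) 5: sezadugel
surface: sezadugel


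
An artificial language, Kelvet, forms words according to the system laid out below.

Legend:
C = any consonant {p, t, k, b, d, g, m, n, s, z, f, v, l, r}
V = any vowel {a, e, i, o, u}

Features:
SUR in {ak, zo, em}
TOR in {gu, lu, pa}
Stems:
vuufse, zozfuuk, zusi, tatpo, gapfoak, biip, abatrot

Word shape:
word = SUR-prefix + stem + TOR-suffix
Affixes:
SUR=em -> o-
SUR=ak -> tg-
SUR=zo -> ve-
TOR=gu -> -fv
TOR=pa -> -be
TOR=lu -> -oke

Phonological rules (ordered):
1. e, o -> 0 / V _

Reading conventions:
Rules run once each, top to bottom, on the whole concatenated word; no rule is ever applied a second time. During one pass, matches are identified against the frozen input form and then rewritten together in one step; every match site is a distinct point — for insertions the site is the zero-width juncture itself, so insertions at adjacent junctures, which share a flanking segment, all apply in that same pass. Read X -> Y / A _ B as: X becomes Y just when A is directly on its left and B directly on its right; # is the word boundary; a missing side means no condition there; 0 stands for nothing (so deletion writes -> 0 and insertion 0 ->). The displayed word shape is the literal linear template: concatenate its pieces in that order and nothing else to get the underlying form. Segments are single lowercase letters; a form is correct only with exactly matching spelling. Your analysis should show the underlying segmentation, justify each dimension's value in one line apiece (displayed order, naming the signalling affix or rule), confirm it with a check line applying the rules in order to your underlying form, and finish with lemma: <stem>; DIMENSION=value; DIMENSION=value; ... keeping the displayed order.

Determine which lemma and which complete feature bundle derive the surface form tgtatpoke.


underlying: tg-tatpo-oke
SUR=ak - signalled by the affix tg-
TOR=lu - signalled by the affix -oke
check: tgtatpooke -> tgtatpoke
lemma: tatpo; SUR=ak; TOR=lu


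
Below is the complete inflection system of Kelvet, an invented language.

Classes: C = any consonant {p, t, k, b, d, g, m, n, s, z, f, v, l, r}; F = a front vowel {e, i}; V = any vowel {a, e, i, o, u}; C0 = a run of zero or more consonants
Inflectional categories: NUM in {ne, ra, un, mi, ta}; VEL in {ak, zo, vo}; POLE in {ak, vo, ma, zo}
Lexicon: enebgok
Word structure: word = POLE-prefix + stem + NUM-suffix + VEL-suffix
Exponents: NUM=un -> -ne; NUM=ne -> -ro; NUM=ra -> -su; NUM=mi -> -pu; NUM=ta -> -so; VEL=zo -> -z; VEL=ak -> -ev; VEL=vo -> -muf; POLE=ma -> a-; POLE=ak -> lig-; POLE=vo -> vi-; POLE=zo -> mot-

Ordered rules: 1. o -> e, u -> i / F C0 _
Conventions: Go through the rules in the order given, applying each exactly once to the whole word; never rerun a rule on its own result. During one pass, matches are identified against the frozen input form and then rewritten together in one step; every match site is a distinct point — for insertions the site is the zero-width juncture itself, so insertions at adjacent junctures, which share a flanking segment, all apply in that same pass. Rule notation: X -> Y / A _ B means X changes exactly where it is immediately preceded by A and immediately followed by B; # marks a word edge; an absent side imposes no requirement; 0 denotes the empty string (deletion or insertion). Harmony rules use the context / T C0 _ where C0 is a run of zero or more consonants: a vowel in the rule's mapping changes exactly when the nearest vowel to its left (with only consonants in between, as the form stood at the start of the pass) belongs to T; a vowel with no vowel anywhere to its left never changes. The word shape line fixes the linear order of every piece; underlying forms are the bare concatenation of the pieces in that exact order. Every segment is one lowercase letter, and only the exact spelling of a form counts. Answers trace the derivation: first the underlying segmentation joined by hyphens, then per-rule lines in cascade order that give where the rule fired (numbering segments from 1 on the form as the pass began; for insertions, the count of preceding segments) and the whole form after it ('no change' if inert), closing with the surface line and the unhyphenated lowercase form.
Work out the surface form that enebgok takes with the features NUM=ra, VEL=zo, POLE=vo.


underlying: vi-enebgok-su-z
1. o -> e, u -> i / F C0 _: fires at position(s) 8: vienebgeksuz
surface: vienebgeksuz


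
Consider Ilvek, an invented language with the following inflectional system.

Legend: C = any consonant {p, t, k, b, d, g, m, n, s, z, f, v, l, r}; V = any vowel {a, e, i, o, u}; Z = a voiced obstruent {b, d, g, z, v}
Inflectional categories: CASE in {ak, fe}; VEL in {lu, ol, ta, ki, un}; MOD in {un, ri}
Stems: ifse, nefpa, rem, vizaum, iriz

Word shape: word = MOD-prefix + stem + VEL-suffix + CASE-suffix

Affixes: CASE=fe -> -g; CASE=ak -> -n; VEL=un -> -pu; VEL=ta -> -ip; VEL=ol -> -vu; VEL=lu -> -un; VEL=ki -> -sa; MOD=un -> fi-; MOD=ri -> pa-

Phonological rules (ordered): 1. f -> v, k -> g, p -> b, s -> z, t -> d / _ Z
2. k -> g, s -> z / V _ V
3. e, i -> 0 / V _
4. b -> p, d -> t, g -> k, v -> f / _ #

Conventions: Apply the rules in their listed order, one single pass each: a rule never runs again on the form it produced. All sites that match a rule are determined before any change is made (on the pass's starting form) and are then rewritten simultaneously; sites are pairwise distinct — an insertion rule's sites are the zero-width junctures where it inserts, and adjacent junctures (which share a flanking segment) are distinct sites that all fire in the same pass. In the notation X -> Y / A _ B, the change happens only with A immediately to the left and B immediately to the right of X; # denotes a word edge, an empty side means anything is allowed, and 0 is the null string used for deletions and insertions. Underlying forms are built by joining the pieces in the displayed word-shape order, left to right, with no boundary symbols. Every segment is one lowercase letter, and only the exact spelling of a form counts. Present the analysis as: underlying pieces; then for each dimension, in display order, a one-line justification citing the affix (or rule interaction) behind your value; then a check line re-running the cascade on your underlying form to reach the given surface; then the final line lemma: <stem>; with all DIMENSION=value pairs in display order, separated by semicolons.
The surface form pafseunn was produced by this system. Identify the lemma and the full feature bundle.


underlying: pa-ifse-un-n
CASE=ak - signalled by the affix -n
VEL=lu - signalled by the affix -un
MOD=ri - signalled by the affix pa-
check: paifseunn -> paifseunn -> paifseunn -> pafseunn -> pafseunn
lemma: ifse; CASE=ak; VEL=lu; MOD=ri


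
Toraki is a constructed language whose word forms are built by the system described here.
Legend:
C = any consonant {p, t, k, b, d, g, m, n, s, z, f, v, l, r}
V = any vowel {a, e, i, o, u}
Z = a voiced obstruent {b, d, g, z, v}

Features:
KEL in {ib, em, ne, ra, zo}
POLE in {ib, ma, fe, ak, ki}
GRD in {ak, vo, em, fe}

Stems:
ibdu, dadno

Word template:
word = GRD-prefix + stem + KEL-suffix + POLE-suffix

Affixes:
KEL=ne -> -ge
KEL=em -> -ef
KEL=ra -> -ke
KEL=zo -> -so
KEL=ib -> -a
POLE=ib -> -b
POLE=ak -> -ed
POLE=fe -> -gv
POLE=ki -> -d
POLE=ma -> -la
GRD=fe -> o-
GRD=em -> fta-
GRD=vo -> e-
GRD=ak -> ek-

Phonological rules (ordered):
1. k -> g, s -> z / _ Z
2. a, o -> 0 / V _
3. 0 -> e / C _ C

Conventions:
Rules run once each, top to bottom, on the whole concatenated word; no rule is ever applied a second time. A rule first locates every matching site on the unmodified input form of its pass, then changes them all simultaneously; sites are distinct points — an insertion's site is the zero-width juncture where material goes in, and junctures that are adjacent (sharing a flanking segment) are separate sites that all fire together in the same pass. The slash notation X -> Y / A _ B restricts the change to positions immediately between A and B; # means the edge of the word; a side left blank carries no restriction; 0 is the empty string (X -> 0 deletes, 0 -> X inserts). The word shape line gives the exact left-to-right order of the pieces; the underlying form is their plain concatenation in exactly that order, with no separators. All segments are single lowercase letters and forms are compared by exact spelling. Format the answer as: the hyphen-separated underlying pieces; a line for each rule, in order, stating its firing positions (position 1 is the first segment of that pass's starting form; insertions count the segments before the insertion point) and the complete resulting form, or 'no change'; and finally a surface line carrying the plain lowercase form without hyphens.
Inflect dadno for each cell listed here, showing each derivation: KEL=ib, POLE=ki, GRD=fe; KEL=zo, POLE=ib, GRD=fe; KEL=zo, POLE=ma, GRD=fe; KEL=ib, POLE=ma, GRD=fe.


cell KEL=ib, POLE=ki, GRD=fe:
underlying: o-dadno-a-d
1. k -> g, s -> z / _ Z: no change
2. a, o -> 0 / V _: fires at position(s) 7: odadnod
3. 0 -> e / C _ C: inserts after position(s) 4: odadenod
surface: odadenod

cell KEL=zo, POLE=ib, GRD=fe:
underlying: o-dadno-so-b
1. k -> g, s -> z / _ Z: no change
2. a, o -> 0 / V _: no change
3. 0 -> e / C _ C: inserts after position(s) 4: odadenosob
surface: odadenosob

cell KEL=zo, POLE=ma, GRD=fe:
underlying: o-dadno-so-la
1. k -> g, s -> z / _ Z: no change
2. a, o -> 0 / V _: no change
3. 0 -> e / C _ C: inserts after position(s) 4: odadenosola
surface: odadenosola

cell KEL=ib, POLE=ma, GRD=fe:
underlying: o-dadno-a-la
1. k -> g, s -> z / _ Z: no change
2. a, o -> 0 / V _: fires at position(s) 7: odadnola
3. 0 -> e / C _ C: inserts after position(s) 4: odadenola
surface: odadenola


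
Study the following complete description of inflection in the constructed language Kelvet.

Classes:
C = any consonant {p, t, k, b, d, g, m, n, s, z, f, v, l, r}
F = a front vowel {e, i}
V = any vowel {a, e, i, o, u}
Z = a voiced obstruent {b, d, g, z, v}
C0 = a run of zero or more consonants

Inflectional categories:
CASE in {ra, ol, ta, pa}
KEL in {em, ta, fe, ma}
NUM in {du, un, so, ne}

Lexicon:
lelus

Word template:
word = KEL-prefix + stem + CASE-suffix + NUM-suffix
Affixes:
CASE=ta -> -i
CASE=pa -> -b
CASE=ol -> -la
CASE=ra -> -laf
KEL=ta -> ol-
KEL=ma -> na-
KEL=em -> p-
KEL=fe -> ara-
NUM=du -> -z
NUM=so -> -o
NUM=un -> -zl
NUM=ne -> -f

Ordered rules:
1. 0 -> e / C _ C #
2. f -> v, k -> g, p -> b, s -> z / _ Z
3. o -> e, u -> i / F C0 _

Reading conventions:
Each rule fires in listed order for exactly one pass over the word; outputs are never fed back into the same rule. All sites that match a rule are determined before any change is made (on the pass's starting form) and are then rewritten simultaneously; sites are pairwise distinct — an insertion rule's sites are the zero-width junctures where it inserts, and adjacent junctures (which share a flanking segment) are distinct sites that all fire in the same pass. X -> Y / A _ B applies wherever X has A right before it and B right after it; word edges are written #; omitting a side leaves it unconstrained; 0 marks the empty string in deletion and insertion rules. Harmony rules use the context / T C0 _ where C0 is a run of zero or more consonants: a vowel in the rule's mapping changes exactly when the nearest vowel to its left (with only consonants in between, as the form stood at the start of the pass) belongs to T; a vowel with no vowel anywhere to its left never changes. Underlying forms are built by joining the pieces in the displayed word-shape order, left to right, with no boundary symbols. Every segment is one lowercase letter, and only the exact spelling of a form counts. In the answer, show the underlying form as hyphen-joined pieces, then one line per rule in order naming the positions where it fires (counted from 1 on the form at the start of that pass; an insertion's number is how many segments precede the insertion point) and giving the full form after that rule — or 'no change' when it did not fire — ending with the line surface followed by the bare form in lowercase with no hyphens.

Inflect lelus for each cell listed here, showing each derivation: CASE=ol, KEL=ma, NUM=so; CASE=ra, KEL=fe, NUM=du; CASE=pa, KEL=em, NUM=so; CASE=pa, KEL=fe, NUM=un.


cell CASE=ol, KEL=ma, NUM=so:
underlying: na-lelus-la-o
1. 0 -> e / C _ C #: no change
2. f -> v, k -> g, p -> b, s -> z / _ Z: no change
3. o -> e, u -> i / F C0 _: fires at position(s) 6: nalelislao
surface: nalelislao

cell CASE=ra, KEL=fe, NUM=du:
underlying: ara-lelus-laf-z
1. 0 -> e / C _ C #: inserts after position(s) 11: araleluslafez
2. f -> v, k -> g, p -> b, s -> z / _ Z: no change
3. o -> e, u -> i / F C0 _: fires at position(s) 7: aralelislafez
surface: aralelislafez

cell CASE=pa, KEL=em, NUM=so:
underlying: p-lelus-b-o
1. 0 -> e / C _ C #: no change
2. f -> v, k -> g, p -> b, s -> z / _ Z: fires at position(s) 6: pleluzbo
3. o -> e, u -> i / F C0 _: fires at position(s) 5: plelizbo
surface: plelizbo

cell CASE=pa, KEL=fe, NUM=un:
underlying: ara-lelus-b-zl
1. 0 -> e / C _ C #: inserts after position(s) 10: aralelusbzel
2. f -> v, k -> g, p -> b, s -> z / _ Z: fires at position(s) 8: araleluzbzel
3. o -> e, u -> i / F C0 _: fires at position(s) 7: aralelizbzel
surface: aralelizbzel
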